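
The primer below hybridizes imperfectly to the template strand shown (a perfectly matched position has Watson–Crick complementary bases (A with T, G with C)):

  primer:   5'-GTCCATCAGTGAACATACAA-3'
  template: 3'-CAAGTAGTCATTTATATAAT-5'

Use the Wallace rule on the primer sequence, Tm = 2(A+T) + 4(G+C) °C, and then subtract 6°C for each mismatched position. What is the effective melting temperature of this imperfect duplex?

Primer base counts: A=8, T=4, G=3, C=5 → A+T=12, G+C=8
Perfect-match Tm = 2(12) + 4(8) = 24 + 32 = 56°C
Mismatches (positions where the bases are not complementary): 5 (at positions 3, 11, 14, 18, 19)
Effective Tm = 56 − 5×6 = 56 − 30 = 26°C

26°C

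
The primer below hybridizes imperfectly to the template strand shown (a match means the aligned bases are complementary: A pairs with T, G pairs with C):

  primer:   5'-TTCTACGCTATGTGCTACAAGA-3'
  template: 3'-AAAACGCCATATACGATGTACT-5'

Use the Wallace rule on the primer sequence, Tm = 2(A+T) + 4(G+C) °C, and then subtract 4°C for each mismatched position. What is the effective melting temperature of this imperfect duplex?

42°C

Primer base counts: A=6, T=7, G=4, C=5 → A+T=13, G+C=9
Perfect-match Tm = 2(13) + 4(9) = 26 + 36 = 62°C
Mismatches (positions where the bases are not complementary): 5 (at positions 3, 5, 8, 12, 20)
Effective Tm = 62 − 5×4 = 62 − 20 = 42°C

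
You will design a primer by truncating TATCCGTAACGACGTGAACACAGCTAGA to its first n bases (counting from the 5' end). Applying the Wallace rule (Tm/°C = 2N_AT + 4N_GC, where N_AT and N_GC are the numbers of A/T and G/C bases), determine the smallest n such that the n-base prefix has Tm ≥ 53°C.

First 18 bases: TATCCGTAACGACGTGAA → Tm = 52°C (< 53°C)
First 19 bases: TATCCGTAACGACGTGAAC → Tm = 56°C (≥ 53°C)
Since every base adds ≥2°C, Tm only increases with n, so the threshold is first crossed at n = 19.

n = 19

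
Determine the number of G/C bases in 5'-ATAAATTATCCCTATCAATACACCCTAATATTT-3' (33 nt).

Scanning the sequence gives A=13, C=8, G=0, T=12.
G+C = 0 + 8 = 8

8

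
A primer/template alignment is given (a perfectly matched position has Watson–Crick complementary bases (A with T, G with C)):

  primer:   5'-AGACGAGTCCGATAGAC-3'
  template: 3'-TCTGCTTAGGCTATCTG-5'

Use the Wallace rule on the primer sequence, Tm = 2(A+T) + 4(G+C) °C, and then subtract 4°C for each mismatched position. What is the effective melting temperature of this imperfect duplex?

Primer base counts: A=6, T=2, G=5, C=4 → A+T=8, G+C=9
Perfect-match Tm = 2(8) + 4(9) = 16 + 36 = 52°C
Mismatches (positions where the bases are not complementary): 1 (at position 7)
Effective Tm = 52 − 1×4 = 52 − 4 = 48°C

48°C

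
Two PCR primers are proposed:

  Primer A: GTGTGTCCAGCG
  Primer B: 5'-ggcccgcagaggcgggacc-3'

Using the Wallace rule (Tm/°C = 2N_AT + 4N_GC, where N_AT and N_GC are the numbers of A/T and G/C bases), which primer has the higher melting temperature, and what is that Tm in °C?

Primer A: A+T=4, G+C=8 → Tm = 2(4)+4(8) = 40°C
Primer B: A+T=3, G+C=16 → Tm = 2(3)+4(16) = 70°C
40°C vs 70°C → primer B is higher.

Primer B, 70°C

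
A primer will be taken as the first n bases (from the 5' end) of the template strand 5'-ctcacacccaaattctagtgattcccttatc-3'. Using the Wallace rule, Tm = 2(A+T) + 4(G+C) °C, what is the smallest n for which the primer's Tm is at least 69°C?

n = 25

First 24 bases: CTCACACCCAAATTCTAGTGATTC → Tm = 68°C (< 69°C)
First 25 bases: CTCACACCCAAATTCTAGTGATTCC → Tm = 72°C (≥ 69°C)
Since every base adds ≥2°C, Tm only increases with n, so the threshold is first crossed at n = 25.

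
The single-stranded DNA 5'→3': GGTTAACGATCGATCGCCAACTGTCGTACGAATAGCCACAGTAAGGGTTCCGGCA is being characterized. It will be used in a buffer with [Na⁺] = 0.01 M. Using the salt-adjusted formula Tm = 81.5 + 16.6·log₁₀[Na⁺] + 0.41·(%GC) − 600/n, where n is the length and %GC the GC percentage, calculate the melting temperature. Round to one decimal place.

Length n = 55. Scanning the sequence gives G=15, A=15, C=14, T=11.
G+C = 29, so %GC = 29/55 × 100 = 52.727%
Salt term: 16.6 × (-2) = -33.2
GC term: 0.41 × 52.727 = 21.618; length term: −600/55 = −10.909
Tm = 81.5 + (-33.2) + 21.618 − 10.909 = 59.009 → 59.0°C

59.0°C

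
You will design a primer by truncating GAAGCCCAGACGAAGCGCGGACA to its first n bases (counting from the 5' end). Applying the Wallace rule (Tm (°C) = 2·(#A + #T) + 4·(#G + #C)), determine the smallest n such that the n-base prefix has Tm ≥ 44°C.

n = 14

First 13 bases: GAAGCCCAGACGA → Tm = 42°C (< 44°C)
First 14 bases: GAAGCCCAGACGAA → Tm = 44°C (≥ 44°C)
Since every base adds ≥2°C, Tm only increases with n, so the threshold is first crossed at n = 14.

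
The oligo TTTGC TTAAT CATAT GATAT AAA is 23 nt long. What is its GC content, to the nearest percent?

Counting bases: T=10, G=2, A=9, C=2
G+C = 2 + 2 = 4 out of 23 bases
%GC = 4/23 × 100 = 17.39% ≈ 17%

17%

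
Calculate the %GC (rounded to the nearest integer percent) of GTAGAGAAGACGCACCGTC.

58%

Counting bases: T=2, G=6, A=6, C=5
G+C = 6 + 5 = 11 out of 19 bases
%GC = 11/19 × 100 = 57.89% ≈ 58%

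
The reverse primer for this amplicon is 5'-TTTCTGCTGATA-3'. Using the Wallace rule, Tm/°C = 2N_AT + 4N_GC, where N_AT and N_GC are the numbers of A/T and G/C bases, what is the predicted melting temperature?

32°C

Base counts: A=2, G=2, C=2, T=6
A+T = 8, G+C = 4
Tm = 2(8) + 4(4) = 16 + 16 = 32°C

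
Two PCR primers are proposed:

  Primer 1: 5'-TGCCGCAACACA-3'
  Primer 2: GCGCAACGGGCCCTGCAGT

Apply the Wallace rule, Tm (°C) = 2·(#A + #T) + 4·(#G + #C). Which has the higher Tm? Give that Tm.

Primer 2, 66°C

Primer 1: A+T=5, G+C=7 → Tm = 2(5)+4(7) = 38°C
Primer 2: A+T=5, G+C=14 → Tm = 2(5)+4(14) = 66°C
38°C vs 66°C → primer 2 is higher.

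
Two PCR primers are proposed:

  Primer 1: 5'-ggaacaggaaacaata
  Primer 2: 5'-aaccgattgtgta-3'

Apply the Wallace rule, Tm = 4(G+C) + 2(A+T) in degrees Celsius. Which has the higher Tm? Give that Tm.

Primer 1, 44°C

Primer 1: A+T=10, G+C=6 → Tm = 2(10)+4(6) = 44°C
Primer 2: A+T=8, G+C=5 → Tm = 2(8)+4(5) = 36°C
44°C vs 36°C → primer 1 is higher.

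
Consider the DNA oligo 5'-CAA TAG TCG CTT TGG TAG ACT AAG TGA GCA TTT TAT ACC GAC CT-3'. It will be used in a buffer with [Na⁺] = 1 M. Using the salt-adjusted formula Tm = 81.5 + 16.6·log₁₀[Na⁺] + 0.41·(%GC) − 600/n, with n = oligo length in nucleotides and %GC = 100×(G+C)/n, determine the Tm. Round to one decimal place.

84.6°C

Length n = 44. Counting bases: C=9, G=9, A=12, T=14
G+C = 18, so %GC = 18/44 × 100 = 40.909%
Salt term: 16.6 × (0) = 0
GC term: 0.41 × 40.909 = 16.773; length term: −600/44 = −13.636
Tm = 81.5 + (0) + 16.773 − 13.636 = 84.637 → 84.6°C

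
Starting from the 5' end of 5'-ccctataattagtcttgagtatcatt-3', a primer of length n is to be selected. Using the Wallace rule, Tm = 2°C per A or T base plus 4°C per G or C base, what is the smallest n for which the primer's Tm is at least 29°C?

First 11 bases: CCCTATAATTA → Tm = 28°C (< 29°C)
First 12 bases: CCCTATAATTAG → Tm = 32°C (≥ 29°C)
Since every base adds ≥2°C, Tm only increases with n, so the threshold is first crossed at n = 12.

n = 12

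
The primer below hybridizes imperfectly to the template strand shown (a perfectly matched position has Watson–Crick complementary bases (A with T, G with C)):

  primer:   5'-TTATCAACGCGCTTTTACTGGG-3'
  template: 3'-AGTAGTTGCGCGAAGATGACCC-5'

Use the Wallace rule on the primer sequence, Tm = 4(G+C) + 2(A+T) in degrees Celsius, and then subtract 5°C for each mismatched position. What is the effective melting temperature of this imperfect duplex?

54°C

Primer base counts: A=4, T=8, G=5, C=5 → A+T=12, G+C=10
Perfect-match Tm = 2(12) + 4(10) = 24 + 40 = 64°C
Mismatches (positions where the bases are not complementary): 2 (at positions 2, 15)
Effective Tm = 64 − 2×5 = 64 − 10 = 54°C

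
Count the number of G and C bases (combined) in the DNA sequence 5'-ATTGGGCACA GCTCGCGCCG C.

Base counts: T=3, G=7, A=3, C=8
Total G or C: 7 + 8 = 15

15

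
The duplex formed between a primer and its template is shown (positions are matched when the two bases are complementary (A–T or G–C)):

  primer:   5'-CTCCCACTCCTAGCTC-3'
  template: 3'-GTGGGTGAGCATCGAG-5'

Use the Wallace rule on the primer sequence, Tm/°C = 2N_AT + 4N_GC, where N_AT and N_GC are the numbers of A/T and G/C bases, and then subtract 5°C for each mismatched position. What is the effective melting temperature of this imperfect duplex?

Primer base counts: A=2, T=4, G=1, C=9 → A+T=6, G+C=10
Perfect-match Tm = 2(6) + 4(10) = 12 + 40 = 52°C
Mismatches (positions where the bases are not complementary): 2 (at positions 2, 10)
Effective Tm = 52 − 2×5 = 52 − 10 = 42°C

42°C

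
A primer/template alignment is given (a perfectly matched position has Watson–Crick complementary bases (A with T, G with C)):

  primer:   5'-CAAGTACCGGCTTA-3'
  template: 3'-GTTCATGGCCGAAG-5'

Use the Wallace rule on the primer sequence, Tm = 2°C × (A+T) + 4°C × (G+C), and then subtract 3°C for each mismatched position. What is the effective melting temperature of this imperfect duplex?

39°C

Primer base counts: A=4, T=3, G=3, C=4 → A+T=7, G+C=7
Perfect-match Tm = 2(7) + 4(7) = 14 + 28 = 42°C
Mismatches (positions where the bases are not complementary): 1 (at position 14)
Effective Tm = 42 − 1×3 = 42 − 3 = 39°C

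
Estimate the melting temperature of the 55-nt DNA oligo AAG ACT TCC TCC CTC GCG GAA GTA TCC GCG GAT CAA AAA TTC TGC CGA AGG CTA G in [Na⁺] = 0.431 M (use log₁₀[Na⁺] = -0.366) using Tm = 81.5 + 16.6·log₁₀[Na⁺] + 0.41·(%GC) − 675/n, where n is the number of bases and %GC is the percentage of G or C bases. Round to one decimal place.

Length n = 55. C=16, T=11, A=15, G=13
G+C = 29, so %GC = 29/55 × 100 = 52.727%
Salt term: 16.6 × (-0.366) = -6.076
GC term: 0.41 × 52.727 = 21.618; length term: −675/55 = −12.273
Tm = 81.5 + (-6.076) + 21.618 − 12.273 = 84.769 → 84.8°C

84.8°C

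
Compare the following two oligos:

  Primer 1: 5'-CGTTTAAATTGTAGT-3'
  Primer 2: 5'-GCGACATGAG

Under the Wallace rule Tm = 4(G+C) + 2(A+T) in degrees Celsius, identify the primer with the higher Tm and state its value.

Primer 1: A+T=11, G+C=4 → Tm = 2(11)+4(4) = 38°C
Primer 2: A+T=4, G+C=6 → Tm = 2(4)+4(6) = 32°C
38°C vs 32°C → primer 1 is higher.

Primer 1, 38°C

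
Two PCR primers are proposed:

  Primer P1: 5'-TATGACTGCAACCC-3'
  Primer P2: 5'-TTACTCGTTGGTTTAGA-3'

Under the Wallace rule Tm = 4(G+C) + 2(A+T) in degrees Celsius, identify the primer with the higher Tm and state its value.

Primer P2, 46°C

Primer P1: A+T=7, G+C=7 → Tm = 2(7)+4(7) = 42°C
Primer P2: A+T=11, G+C=6 → Tm = 2(11)+4(6) = 46°C
42°C vs 46°C → primer P2 is higher.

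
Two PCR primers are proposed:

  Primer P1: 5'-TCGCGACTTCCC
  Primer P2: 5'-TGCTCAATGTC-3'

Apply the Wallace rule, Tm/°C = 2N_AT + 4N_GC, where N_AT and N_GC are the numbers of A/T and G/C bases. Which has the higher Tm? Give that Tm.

Primer P1, 40°C

Primer P1: A+T=4, G+C=8 → Tm = 2(4)+4(8) = 40°C
Primer P2: A+T=6, G+C=5 → Tm = 2(6)+4(5) = 32°C
40°C vs 32°C → primer P1 is higher.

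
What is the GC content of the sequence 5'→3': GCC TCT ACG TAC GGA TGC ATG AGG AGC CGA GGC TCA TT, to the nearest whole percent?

C=10, A=8, T=8, G=12
G+C = 12 + 10 = 22 out of 38 bases
%GC = 22/38 × 100 = 57.89% ≈ 58%

58%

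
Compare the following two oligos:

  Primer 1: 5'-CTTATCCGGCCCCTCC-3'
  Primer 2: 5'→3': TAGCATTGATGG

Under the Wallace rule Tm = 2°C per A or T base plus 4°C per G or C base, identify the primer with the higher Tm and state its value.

Primer 1: A+T=5, G+C=11 → Tm = 2(5)+4(11) = 54°C
Primer 2: A+T=7, G+C=5 → Tm = 2(7)+4(5) = 34°C
54°C vs 34°C → primer 1 is higher.

Primer 1, 54°C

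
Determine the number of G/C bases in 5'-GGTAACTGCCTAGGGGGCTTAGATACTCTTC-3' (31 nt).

Counting bases: G=9, C=7, A=6, T=9
G+C = 9 + 7 = 16

16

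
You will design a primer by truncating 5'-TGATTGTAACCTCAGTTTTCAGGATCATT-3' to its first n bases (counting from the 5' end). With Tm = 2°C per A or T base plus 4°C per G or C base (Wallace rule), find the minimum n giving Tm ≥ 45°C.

n = 17

First 16 bases: TGATTGTAACCTCAGT → Tm = 44°C (< 45°C)
First 17 bases: TGATTGTAACCTCAGTT → Tm = 46°C (≥ 45°C)
Each additional base adds 2°C (A/T) or 4°C (G/C), so Tm is non-decreasing in n; n = 17 is the first length to reach 45°C.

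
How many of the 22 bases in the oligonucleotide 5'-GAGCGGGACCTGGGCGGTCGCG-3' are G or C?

18

A=2, C=6, T=2, G=12
Total G or C: 12 + 6 = 18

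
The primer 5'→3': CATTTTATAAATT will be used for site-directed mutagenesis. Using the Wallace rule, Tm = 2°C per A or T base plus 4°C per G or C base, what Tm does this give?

28°C

Scanning the sequence gives T=7, A=5, C=1, G=0.
A+T = 12, G+C = 1
Tm = 2(12) + 4(1) = 24 + 4 = 28°C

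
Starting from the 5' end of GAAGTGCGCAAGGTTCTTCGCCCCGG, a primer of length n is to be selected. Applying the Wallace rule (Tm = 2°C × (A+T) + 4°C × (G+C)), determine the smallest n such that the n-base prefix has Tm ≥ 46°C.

First 14 bases: GAAGTGCGCAAGGT → Tm = 44°C (< 46°C)
First 15 bases: GAAGTGCGCAAGGTT → Tm = 46°C (≥ 46°C)
Since every base adds ≥2°C, Tm only increases with n, so the threshold is first crossed at n = 15.

n = 15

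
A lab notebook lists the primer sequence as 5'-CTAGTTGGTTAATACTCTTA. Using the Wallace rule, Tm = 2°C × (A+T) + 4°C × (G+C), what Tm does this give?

52°C

Base counts: G=3, T=9, C=3, A=5
A+T = 14, G+C = 6
Tm = 2(14) + 4(6) = 28 + 24 = 52°C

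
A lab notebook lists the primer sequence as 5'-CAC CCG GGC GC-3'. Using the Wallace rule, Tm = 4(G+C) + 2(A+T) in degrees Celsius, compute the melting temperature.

Base counts: T=0, A=1, C=6, G=4
So N_AT = 1 and N_GC = 10.
Tm = 2×1 + 4×10 = 42°C

42°C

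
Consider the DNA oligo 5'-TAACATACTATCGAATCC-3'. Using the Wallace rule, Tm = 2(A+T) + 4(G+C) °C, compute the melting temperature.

48°C

Base counts: T=5, G=1, A=7, C=5
AT pairs contribute 12, GC pairs contribute 6.
Tm = 2×12 + 4×6 = 48°C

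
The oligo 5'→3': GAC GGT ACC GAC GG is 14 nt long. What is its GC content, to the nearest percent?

Base counts: G=6, C=4, T=1, A=3
G+C = 6 + 4 = 10 out of 14 bases
%GC = 10/14 × 100 = 71.43% ≈ 71%

71%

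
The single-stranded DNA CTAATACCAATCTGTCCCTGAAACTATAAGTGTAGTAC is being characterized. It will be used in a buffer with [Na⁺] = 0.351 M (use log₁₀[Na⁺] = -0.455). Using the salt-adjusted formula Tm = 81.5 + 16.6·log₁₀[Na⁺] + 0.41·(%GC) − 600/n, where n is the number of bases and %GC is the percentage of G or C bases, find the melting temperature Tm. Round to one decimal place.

Length n = 38. Scanning the sequence gives C=9, G=5, T=11, A=13.
G+C = 14, so %GC = 14/38 × 100 = 36.842%
Salt term: 16.6 × (-0.455) = -7.553
GC term: 0.41 × 36.842 = 15.105; length term: −600/38 = −15.789
Tm = 81.5 + (-7.553) + 15.105 − 15.789 = 73.263 → 73.3°C

73.3°C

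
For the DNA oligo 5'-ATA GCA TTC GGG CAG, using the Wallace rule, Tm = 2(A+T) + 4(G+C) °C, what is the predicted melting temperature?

Scanning the sequence gives G=5, A=4, C=3, T=3.
AT pairs contribute 7, GC pairs contribute 8.
Tm = 2×7 + 4×8 = 46°C

46°C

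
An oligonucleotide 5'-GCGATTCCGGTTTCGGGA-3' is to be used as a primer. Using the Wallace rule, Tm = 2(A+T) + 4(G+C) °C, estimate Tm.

Counting bases: T=5, C=4, G=7, A=2
AT pairs contribute 7, GC pairs contribute 11.
Tm = 2×7 + 4×11 = 58°C

58°C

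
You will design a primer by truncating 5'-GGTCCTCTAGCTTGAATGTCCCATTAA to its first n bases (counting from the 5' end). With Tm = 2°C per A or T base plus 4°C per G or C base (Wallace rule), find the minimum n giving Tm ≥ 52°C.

n = 18

First 17 bases: GGTCCTCTAGCTTGAAT → Tm = 50°C (< 52°C)
First 18 bases: GGTCCTCTAGCTTGAATG → Tm = 54°C (≥ 52°C)
Since every base adds ≥2°C, Tm only increases with n, so the threshold is first crossed at n = 18.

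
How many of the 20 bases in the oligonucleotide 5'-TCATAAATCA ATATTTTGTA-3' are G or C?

T=9, G=1, C=2, A=8
G+C = 1 + 2 = 3

3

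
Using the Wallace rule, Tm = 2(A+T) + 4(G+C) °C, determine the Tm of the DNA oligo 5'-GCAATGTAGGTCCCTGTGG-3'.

Counting bases: T=5, C=4, G=7, A=3
A+T = 8, G+C = 11
Tm = 2×8 + 4×11 = 60°C

60°C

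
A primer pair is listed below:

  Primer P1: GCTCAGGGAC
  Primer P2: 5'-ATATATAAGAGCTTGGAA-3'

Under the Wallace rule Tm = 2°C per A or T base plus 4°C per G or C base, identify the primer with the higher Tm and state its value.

Primer P2, 46°C

Primer P1: A+T=3, G+C=7 → Tm = 2(3)+4(7) = 34°C
Primer P2: A+T=13, G+C=5 → Tm = 2(13)+4(5) = 46°C
34°C vs 46°C → primer P2 is higher.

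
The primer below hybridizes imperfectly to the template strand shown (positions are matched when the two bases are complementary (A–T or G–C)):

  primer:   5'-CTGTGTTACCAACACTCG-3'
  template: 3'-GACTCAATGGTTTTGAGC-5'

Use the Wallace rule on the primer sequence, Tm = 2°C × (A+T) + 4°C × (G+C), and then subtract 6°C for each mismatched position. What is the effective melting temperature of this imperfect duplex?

Primer base counts: A=4, T=5, G=3, C=6 → A+T=9, G+C=9
Perfect-match Tm = 2(9) + 4(9) = 18 + 36 = 54°C
Mismatches (positions where the bases are not complementary): 2 (at positions 4, 13)
Effective Tm = 54 − 2×6 = 54 − 12 = 42°C

42°C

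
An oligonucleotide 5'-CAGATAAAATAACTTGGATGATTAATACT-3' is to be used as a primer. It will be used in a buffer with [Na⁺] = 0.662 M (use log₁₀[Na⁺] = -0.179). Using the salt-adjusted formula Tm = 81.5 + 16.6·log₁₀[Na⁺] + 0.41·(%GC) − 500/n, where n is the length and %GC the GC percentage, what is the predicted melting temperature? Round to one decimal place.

71.2°C

Length n = 29. Counting bases: G=4, A=13, T=9, C=3
G+C = 7, so %GC = 7/29 × 100 = 24.138%
Salt term: 16.6 × (-0.179) = -2.971
GC term: 0.41 × 24.138 = 9.897; length term: −500/29 = −17.241
Tm = 81.5 + (-2.971) + 9.897 − 17.241 = 71.185 → 71.2°C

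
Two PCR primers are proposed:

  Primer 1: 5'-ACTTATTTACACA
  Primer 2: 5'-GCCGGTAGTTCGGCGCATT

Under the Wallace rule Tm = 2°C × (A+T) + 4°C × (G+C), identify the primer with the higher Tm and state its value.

Primer 1: A+T=10, G+C=3 → Tm = 2(10)+4(3) = 32°C
Primer 2: A+T=7, G+C=12 → Tm = 2(7)+4(12) = 62°C
32°C vs 62°C → primer 2 is higher.

Primer 2, 62°C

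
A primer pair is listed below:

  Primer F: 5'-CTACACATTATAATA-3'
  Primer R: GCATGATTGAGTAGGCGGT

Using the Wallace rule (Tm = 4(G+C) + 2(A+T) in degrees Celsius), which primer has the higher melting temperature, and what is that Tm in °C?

Primer R, 58°C

Primer F: A+T=12, G+C=3 → Tm = 2(12)+4(3) = 36°C
Primer R: A+T=9, G+C=10 → Tm = 2(9)+4(10) = 58°C
36°C vs 58°C → primer R is higher.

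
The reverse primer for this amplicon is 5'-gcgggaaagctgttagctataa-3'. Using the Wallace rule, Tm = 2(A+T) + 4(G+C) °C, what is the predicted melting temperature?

64°C

Scanning the sequence gives A=7, G=7, T=5, C=3.
A+T = 12, G+C = 10
Tm = 4·10 + 2·12 = 40 + 24 = 64°C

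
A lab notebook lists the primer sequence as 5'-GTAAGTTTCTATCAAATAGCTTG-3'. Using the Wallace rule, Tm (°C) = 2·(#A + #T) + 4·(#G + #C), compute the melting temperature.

G=4, C=3, T=9, A=7
A+T = 16, G+C = 7
Tm = 2×16 + 4×7 = 60°C

60°C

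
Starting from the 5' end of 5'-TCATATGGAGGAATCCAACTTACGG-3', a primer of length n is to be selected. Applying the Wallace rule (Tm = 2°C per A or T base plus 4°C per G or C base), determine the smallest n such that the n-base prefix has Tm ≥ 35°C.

First 12 bases: TCATATGGAGGA → Tm = 34°C (< 35°C)
First 13 bases: TCATATGGAGGAA → Tm = 36°C (≥ 35°C)
Each additional base adds 2°C (A/T) or 4°C (G/C), so Tm is non-decreasing in n; n = 13 is the first length to reach 35°C.

n = 13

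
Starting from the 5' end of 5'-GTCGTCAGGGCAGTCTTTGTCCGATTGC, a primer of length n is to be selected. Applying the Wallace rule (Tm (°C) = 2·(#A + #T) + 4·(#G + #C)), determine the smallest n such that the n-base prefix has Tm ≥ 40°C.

n = 12

First 11 bases: GTCGTCAGGGC → Tm = 38°C (< 40°C)
First 12 bases: GTCGTCAGGGCA → Tm = 40°C (≥ 40°C)
Each additional base adds 2°C (A/T) or 4°C (G/C), so Tm is non-decreasing in n; n = 12 is the first length to reach 40°C.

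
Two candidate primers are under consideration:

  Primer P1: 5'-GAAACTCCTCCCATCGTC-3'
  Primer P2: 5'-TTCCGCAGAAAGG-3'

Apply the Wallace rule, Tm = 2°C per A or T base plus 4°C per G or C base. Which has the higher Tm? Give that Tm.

Primer P1, 56°C

Primer P1: A+T=8, G+C=10 → Tm = 2(8)+4(10) = 56°C
Primer P2: A+T=6, G+C=7 → Tm = 2(6)+4(7) = 40°C
56°C vs 40°C → primer P1 is higher.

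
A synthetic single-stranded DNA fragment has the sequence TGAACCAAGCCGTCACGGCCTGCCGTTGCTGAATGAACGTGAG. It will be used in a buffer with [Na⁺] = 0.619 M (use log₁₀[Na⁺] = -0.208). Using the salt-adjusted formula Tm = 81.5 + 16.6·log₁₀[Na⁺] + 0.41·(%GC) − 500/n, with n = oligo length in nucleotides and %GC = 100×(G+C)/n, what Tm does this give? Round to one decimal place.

90.3°C

Length n = 43. Base counts: T=8, C=12, A=10, G=13
G+C = 25, so %GC = 25/43 × 100 = 58.14%
Salt term: 16.6 × (-0.208) = -3.453
GC term: 0.41 × 58.14 = 23.837; length term: −500/43 = −11.628
Tm = 81.5 + (-3.453) + 23.837 − 11.628 = 90.256 → 90.3°C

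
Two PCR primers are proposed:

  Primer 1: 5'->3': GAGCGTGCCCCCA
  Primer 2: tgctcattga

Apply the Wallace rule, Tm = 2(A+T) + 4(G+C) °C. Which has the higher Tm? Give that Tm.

Primer 1: A+T=3, G+C=10 → Tm = 2(3)+4(10) = 46°C
Primer 2: A+T=6, G+C=4 → Tm = 2(6)+4(4) = 28°C
46°C vs 28°C → primer 1 is higher.

Primer 1, 46°C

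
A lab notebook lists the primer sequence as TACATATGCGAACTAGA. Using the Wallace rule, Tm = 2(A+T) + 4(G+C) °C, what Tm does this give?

46°C

A=7, C=3, T=4, G=3
AT pairs contribute 11, GC pairs contribute 6.
Tm = 4·6 + 2·11 = 24 + 22 = 46°C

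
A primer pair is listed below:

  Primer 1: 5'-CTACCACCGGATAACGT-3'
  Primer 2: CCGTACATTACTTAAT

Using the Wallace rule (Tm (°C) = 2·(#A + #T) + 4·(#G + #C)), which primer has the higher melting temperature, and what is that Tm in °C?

Primer 1, 52°C

Primer 1: A+T=8, G+C=9 → Tm = 2(8)+4(9) = 52°C
Primer 2: A+T=11, G+C=5 → Tm = 2(11)+4(5) = 42°C
52°C vs 42°C → primer 1 is higher.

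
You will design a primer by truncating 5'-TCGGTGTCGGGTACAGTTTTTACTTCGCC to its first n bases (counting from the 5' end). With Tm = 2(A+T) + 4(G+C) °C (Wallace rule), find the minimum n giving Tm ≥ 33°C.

First 9 bases: TCGGTGTCG → Tm = 30°C (< 33°C)
First 10 bases: TCGGTGTCGG → Tm = 34°C (≥ 33°C)
Since every base adds ≥2°C, Tm only increases with n, so the threshold is first crossed at n = 10.

n = 10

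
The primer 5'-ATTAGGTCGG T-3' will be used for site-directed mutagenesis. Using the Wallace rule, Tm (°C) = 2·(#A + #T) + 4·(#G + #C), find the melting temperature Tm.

32°C

Counting bases: G=4, T=4, C=1, A=2
A+T = 6, G+C = 5
Tm = 2(6) + 4(5) = 12 + 20 = 32°C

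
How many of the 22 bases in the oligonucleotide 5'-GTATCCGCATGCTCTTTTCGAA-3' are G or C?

A=4, G=4, T=8, C=6
G+C = 4 + 6 = 10

10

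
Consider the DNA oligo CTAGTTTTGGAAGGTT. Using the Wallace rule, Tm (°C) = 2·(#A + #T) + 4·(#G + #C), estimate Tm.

44°C

A=3, G=5, C=1, T=7
So N_AT = 10 and N_GC = 6.
Tm = 2(10) + 4(6) = 20 + 24 = 44°C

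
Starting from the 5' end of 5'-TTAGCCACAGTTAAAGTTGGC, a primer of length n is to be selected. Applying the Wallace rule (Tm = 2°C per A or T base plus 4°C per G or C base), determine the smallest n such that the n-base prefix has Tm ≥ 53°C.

First 19 bases: TTAGCCACAGTTAAAGTTG → Tm = 52°C (< 53°C)
First 20 bases: TTAGCCACAGTTAAAGTTGG → Tm = 56°C (≥ 53°C)
Each additional base adds 2°C (A/T) or 4°C (G/C), so Tm is non-decreasing in n; n = 20 is the first length to reach 53°C.

n = 20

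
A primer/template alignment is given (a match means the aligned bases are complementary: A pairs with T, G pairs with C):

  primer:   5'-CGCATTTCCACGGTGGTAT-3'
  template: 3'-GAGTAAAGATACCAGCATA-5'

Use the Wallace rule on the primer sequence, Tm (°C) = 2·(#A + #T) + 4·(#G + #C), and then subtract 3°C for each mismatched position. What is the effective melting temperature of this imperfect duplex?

46°C

Primer base counts: A=3, T=6, G=5, C=5 → A+T=9, G+C=10
Perfect-match Tm = 2(9) + 4(10) = 18 + 40 = 58°C
Mismatches (positions where the bases are not complementary): 4 (at positions 2, 9, 11, 15)
Effective Tm = 58 − 4×3 = 58 − 12 = 46°C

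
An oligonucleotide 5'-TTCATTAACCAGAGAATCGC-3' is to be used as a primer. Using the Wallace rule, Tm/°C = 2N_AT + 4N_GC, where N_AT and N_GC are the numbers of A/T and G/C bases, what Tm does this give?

Scanning the sequence gives C=5, G=3, A=7, T=5.
AT pairs contribute 12, GC pairs contribute 8.
Tm = 2(12) + 4(8) = 24 + 32 = 56°C

56°C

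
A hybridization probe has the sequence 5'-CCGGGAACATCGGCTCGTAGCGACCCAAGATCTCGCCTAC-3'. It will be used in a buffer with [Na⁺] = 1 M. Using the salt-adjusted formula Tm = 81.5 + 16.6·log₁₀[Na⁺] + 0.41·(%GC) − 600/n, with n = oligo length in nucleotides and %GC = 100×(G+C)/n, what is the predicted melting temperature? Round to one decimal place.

92.1°C

Length n = 40. T=6, C=15, G=10, A=9
G+C = 25, so %GC = 25/40 × 100 = 62.5%
Salt term: 16.6 × (0) = 0
GC term: 0.41 × 62.5 = 25.625; length term: −600/40 = −15
Tm = 81.5 + (0) + 25.625 − 15 = 92.125 → 92.1°C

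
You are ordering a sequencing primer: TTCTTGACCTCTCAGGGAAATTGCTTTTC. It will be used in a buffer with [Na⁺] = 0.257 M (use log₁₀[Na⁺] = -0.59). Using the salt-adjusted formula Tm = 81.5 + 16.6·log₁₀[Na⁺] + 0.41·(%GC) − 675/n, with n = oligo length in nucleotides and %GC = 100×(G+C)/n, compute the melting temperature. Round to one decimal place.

65.4°C

Length n = 29. C=7, G=5, T=12, A=5
G+C = 12, so %GC = 12/29 × 100 = 41.379%
Salt term: 16.6 × (-0.59) = -9.794
GC term: 0.41 × 41.379 = 16.965; length term: −675/29 = −23.276
Tm = 81.5 + (-9.794) + 16.965 − 23.276 = 65.395 → 65.4°C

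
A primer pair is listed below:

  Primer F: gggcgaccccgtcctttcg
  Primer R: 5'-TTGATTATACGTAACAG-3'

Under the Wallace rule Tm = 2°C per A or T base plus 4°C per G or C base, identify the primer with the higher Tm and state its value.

Primer F: A+T=5, G+C=14 → Tm = 2(5)+4(14) = 66°C
Primer R: A+T=12, G+C=5 → Tm = 2(12)+4(5) = 44°C
66°C vs 44°C → primer F is higher.

Primer F, 66°C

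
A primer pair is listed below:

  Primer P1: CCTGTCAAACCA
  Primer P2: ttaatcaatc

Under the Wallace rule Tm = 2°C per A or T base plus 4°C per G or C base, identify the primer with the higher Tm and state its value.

Primer P1: A+T=6, G+C=6 → Tm = 2(6)+4(6) = 36°C
Primer P2: A+T=8, G+C=2 → Tm = 2(8)+4(2) = 24°C
36°C vs 24°C → primer P1 is higher.

Primer P1, 36°C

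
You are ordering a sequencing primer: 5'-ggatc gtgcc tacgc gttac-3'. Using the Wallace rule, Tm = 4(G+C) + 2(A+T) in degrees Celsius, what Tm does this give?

G=6, A=3, T=5, C=6
A+T = 8, G+C = 12
Tm = 2(8) + 4(12) = 16 + 48 = 64°C

64°C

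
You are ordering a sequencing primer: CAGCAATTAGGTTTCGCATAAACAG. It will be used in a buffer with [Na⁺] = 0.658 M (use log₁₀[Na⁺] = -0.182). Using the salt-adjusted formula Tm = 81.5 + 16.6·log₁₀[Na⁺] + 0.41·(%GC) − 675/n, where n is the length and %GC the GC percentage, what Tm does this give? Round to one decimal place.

67.9°C

Length n = 25. Counting bases: T=6, C=5, G=5, A=9
G+C = 10, so %GC = 10/25 × 100 = 40%
Salt term: 16.6 × (-0.182) = -3.021
GC term: 0.41 × 40 = 16.4; length term: −675/25 = −27
Tm = 81.5 + (-3.021) + 16.4 − 27 = 67.879 → 67.9°C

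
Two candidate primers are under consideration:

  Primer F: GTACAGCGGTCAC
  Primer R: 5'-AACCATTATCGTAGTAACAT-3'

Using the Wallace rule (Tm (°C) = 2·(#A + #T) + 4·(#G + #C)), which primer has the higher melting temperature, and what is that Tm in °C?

Primer F: A+T=5, G+C=8 → Tm = 2(5)+4(8) = 42°C
Primer R: A+T=14, G+C=6 → Tm = 2(14)+4(6) = 52°C
42°C vs 52°C → primer R is higher.

Primer R, 52°C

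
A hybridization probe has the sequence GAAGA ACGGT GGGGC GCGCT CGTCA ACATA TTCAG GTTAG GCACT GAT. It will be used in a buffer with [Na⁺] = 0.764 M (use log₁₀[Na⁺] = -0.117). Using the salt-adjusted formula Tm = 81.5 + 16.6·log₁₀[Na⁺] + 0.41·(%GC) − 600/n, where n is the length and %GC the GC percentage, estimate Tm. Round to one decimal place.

89.3°C

Length n = 48. Counting bases: T=10, A=12, G=16, C=10
G+C = 26, so %GC = 26/48 × 100 = 54.167%
Salt term: 16.6 × (-0.117) = -1.942
GC term: 0.41 × 54.167 = 22.208; length term: −600/48 = −12.5
Tm = 81.5 + (-1.942) + 22.208 − 12.5 = 89.266 → 89.3°C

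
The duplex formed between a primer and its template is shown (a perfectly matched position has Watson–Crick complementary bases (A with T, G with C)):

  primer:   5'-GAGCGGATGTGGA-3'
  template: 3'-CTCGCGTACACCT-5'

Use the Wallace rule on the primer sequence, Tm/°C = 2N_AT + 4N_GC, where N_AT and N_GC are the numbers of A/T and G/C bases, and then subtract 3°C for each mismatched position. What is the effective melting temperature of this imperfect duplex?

39°C

Primer base counts: A=3, T=2, G=7, C=1 → A+T=5, G+C=8
Perfect-match Tm = 2(5) + 4(8) = 10 + 32 = 42°C
Mismatches (positions where the bases are not complementary): 1 (at position 6)
Effective Tm = 42 − 1×3 = 42 − 3 = 39°C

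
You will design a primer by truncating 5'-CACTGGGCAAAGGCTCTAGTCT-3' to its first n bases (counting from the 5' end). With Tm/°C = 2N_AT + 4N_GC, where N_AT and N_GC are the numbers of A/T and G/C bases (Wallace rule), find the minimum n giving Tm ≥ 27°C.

First 7 bases: CACTGGG → Tm = 24°C (< 27°C)
First 8 bases: CACTGGGC → Tm = 28°C (≥ 27°C)
Since every base adds ≥2°C, Tm only increases with n, so the threshold is first crossed at n = 8.

n = 8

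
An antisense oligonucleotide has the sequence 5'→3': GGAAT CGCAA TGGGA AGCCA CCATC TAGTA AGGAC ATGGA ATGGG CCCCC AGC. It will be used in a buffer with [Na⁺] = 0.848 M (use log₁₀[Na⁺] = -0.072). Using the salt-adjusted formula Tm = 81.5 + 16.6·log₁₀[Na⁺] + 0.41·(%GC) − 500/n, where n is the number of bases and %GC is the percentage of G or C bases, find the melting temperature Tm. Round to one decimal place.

Length n = 53. C=14, G=16, A=16, T=7
G+C = 30, so %GC = 30/53 × 100 = 56.604%
Salt term: 16.6 × (-0.072) = -1.195
GC term: 0.41 × 56.604 = 23.208; length term: −500/53 = −9.434
Tm = 81.5 + (-1.195) + 23.208 − 9.434 = 94.079 → 94.1°C

94.1°C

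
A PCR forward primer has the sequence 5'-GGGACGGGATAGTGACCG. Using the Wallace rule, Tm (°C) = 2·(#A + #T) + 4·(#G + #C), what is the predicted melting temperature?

A=4, T=2, G=9, C=3
So N_AT = 6 and N_GC = 12.
Tm = 4·12 + 2·6 = 48 + 12 = 60°C

60°C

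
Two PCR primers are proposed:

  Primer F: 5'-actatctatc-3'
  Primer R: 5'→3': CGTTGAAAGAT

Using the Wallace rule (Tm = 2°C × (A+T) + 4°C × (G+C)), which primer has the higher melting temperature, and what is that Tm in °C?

Primer R, 30°C

Primer F: A+T=7, G+C=3 → Tm = 2(7)+4(3) = 26°C
Primer R: A+T=7, G+C=4 → Tm = 2(7)+4(4) = 30°C
26°C vs 30°C → primer R is higher.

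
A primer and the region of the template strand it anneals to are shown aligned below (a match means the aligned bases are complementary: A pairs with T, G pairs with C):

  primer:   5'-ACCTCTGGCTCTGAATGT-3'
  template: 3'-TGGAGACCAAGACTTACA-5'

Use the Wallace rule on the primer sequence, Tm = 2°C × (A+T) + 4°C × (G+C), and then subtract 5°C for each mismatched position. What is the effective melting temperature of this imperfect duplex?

Primer base counts: A=3, T=6, G=4, C=5 → A+T=9, G+C=9
Perfect-match Tm = 2(9) + 4(9) = 18 + 36 = 54°C
Mismatches (positions where the bases are not complementary): 1 (at position 9)
Effective Tm = 54 − 1×5 = 54 − 5 = 49°C

49°C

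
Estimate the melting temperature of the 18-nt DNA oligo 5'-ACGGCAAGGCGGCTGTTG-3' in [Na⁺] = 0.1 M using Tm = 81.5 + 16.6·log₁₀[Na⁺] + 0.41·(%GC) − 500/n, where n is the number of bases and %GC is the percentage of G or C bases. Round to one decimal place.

64.5°C

Length n = 18. C=4, A=3, G=8, T=3
G+C = 12, so %GC = 12/18 × 100 = 66.667%
Salt term: 16.6 × (-1) = -16.6
GC term: 0.41 × 66.667 = 27.333; length term: −500/18 = −27.778
Tm = 81.5 + (-16.6) + 27.333 − 27.778 = 64.455 → 64.5°C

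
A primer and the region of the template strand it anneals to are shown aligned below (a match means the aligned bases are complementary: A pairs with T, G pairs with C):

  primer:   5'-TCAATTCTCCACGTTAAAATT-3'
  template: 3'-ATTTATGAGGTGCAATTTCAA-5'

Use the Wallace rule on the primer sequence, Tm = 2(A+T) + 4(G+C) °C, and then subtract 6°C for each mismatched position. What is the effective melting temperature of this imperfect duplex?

Primer base counts: A=7, T=8, G=1, C=5 → A+T=15, G+C=6
Perfect-match Tm = 2(15) + 4(6) = 30 + 24 = 54°C
Mismatches (positions where the bases are not complementary): 3 (at positions 2, 6, 19)
Effective Tm = 54 − 3×6 = 54 − 18 = 36°C

36°C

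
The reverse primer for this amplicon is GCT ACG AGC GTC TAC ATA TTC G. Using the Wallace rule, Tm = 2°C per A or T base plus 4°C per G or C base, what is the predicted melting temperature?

66°C

Base counts: G=5, A=5, T=6, C=6
So N_AT = 11 and N_GC = 11.
Tm = 4·11 + 2·11 = 44 + 22 = 66°C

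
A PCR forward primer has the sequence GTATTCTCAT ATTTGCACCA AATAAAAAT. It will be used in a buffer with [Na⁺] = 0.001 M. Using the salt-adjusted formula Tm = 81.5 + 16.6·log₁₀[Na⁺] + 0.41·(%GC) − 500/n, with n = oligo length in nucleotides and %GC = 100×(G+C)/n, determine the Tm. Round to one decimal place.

Length n = 29. Scanning the sequence gives T=10, A=12, G=2, C=5.
G+C = 7, so %GC = 7/29 × 100 = 24.138%
Salt term: 16.6 × (-3) = -49.8
GC term: 0.41 × 24.138 = 9.897; length term: −500/29 = −17.241
Tm = 81.5 + (-49.8) + 9.897 − 17.241 = 24.356 → 24.4°C

24.4°C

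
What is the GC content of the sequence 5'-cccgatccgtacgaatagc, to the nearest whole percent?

58%

Base counts: C=7, T=3, A=5, G=4
G+C = 4 + 7 = 11 out of 19 bases
%GC = 11/19 × 100 = 57.89% ≈ 58%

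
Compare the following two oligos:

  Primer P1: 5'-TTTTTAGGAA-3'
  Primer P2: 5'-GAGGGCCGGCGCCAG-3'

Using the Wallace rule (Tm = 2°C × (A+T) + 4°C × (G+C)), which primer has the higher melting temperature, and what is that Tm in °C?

Primer P2, 56°C

Primer P1: A+T=8, G+C=2 → Tm = 2(8)+4(2) = 24°C
Primer P2: A+T=2, G+C=13 → Tm = 2(2)+4(13) = 56°C
24°C vs 56°C → primer P2 is higher.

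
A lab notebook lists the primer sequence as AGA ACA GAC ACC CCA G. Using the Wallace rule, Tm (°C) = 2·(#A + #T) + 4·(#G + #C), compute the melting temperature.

50°C

Scanning the sequence gives C=6, G=3, T=0, A=7.
A+T = 7, G+C = 9
Tm = 4·9 + 2·7 = 36 + 14 = 50°C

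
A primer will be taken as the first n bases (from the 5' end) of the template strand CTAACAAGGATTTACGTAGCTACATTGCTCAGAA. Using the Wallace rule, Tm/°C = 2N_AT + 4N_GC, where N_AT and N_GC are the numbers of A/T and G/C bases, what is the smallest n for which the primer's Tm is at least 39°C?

n = 15

First 14 bases: CTAACAAGGATTTA → Tm = 36°C (< 39°C)
First 15 bases: CTAACAAGGATTTAC → Tm = 40°C (≥ 39°C)
Each additional base adds 2°C (A/T) or 4°C (G/C), so Tm is non-decreasing in n; n = 15 is the first length to reach 39°C.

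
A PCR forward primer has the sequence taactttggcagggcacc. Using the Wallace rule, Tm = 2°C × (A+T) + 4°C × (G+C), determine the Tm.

56°C

C=5, G=5, A=4, T=4
A+T = 8, G+C = 10
Tm = 2(8) + 4(10) = 16 + 40 = 56°C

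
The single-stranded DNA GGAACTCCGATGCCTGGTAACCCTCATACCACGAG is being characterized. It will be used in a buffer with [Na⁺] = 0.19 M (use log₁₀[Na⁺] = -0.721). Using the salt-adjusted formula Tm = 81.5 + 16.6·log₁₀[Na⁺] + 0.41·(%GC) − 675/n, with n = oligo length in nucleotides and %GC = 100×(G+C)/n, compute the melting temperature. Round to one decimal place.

73.7°C

Length n = 35. A=9, T=6, C=12, G=8
G+C = 20, so %GC = 20/35 × 100 = 57.143%
Salt term: 16.6 × (-0.721) = -11.969
GC term: 0.41 × 57.143 = 23.429; length term: −675/35 = −19.286
Tm = 81.5 + (-11.969) + 23.429 − 19.286 = 73.674 → 73.7°C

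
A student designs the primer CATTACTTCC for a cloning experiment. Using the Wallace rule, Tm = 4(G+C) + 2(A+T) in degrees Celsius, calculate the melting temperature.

Scanning the sequence gives C=4, T=4, G=0, A=2.
So N_AT = 6 and N_GC = 4.
Tm = 2(6) + 4(4) = 12 + 16 = 28°C

28°C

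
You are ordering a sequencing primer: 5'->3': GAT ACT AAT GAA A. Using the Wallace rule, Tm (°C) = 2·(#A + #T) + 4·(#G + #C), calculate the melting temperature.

Base counts: A=7, T=3, G=2, C=1
A+T = 10, G+C = 3
Tm = 4·3 + 2·10 = 12 + 20 = 32°C

32°C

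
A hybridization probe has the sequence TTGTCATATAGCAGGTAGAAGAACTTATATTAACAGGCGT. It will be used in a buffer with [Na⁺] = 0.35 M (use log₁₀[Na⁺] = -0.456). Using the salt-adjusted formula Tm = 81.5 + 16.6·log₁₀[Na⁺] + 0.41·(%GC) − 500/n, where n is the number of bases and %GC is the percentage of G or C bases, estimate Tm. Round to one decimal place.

Length n = 40. Counting bases: C=5, T=12, A=14, G=9
G+C = 14, so %GC = 14/40 × 100 = 35%
Salt term: 16.6 × (-0.456) = -7.57
GC term: 0.41 × 35 = 14.35; length term: −500/40 = −12.5
Tm = 81.5 + (-7.57) + 14.35 − 12.5 = 75.78 → 75.8°C

75.8°C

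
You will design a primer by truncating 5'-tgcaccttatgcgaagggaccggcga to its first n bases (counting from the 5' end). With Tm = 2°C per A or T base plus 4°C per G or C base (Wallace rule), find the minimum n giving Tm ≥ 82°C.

First 24 bases: TGCACCTTATGCGAAGGGACCGGC → Tm = 78°C (< 82°C)
First 25 bases: TGCACCTTATGCGAAGGGACCGGCG → Tm = 82°C (≥ 82°C)
Each additional base adds 2°C (A/T) or 4°C (G/C), so Tm is non-decreasing in n; n = 25 is the first length to reach 82°C.

n = 25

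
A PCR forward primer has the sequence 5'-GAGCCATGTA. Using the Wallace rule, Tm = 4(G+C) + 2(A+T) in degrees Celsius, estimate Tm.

Scanning the sequence gives A=3, C=2, T=2, G=3.
So N_AT = 5 and N_GC = 5.
Tm = 4·5 + 2·5 = 20 + 10 = 30°C

30°C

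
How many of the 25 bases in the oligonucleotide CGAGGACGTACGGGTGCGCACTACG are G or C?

17

Counting bases: G=10, C=7, T=3, A=5
Total G or C: 10 + 7 = 17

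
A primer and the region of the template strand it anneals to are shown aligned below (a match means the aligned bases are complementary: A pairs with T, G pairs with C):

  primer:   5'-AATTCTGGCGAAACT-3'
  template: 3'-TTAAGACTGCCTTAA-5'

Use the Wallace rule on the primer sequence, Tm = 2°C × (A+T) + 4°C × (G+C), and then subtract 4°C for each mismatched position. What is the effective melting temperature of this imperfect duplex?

30°C

Primer base counts: A=5, T=4, G=3, C=3 → A+T=9, G+C=6
Perfect-match Tm = 2(9) + 4(6) = 18 + 24 = 42°C
Mismatches (positions where the bases are not complementary): 3 (at positions 8, 11, 14)
Effective Tm = 42 − 3×4 = 42 − 12 = 30°C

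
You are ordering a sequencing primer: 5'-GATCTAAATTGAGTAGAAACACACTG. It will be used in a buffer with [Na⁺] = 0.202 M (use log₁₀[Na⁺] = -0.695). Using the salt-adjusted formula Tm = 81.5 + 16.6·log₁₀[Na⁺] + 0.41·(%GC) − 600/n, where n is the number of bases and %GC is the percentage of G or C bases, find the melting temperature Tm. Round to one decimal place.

61.1°C

Length n = 26. C=4, A=11, T=6, G=5
G+C = 9, so %GC = 9/26 × 100 = 34.615%
Salt term: 16.6 × (-0.695) = -11.537
GC term: 0.41 × 34.615 = 14.192; length term: −600/26 = −23.077
Tm = 81.5 + (-11.537) + 14.192 − 23.077 = 61.078 → 61.1°C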